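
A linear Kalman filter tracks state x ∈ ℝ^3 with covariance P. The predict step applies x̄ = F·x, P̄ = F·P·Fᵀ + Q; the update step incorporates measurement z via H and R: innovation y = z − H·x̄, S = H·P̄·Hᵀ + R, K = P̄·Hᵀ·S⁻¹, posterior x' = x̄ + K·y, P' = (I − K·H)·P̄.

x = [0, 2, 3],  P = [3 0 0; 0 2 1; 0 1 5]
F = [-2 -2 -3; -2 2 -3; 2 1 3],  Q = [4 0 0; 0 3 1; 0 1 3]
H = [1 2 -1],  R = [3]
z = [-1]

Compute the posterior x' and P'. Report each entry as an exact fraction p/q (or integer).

x' = [-3587/908, 1195/454, 550/227]
P' = [11547/908 -3899/454 -1199/227; -3899/454 1687/227 1267/227; -1199/227 1267/227 1512/227]

x̄ = F·x = [-13, -5, 11]
P̄ = F·P·Fᵀ + Q = [81 49 -70; 49 56 -49; -70 -49 68]
y = z − H·x̄ = [33]
S = H·P̄·Hᵀ + R = [908]
K = P̄·Hᵀ·S⁻¹ = [249/908; 105/454; -59/227]
x' = x̄ + K·y = [-3587/908, 1195/454, 550/227]
P' = (I − K·H)·P̄ = [11547/908 -3899/454 -1199/227; -3899/454 1687/227 1267/227; -1199/227 1267/227 1512/227]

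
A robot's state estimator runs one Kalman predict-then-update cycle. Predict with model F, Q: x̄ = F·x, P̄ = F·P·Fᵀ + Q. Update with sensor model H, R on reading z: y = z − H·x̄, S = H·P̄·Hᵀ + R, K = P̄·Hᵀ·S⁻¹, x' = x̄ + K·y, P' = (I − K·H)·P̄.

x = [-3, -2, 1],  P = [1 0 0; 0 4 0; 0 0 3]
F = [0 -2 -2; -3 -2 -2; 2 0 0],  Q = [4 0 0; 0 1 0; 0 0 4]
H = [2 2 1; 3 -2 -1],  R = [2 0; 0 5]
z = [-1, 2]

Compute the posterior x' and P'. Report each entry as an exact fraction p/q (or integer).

x' = [-22/2359, 644/337, -10860/2359]
P' = [4416/16513 -228/2359 1040/16513; -228/2359 792/337 -9182/2359; 1040/16513 -9182/2359 125648/16513]

x̄ = F·x = [2, 11, -6]
P̄ = F·P·Fᵀ + Q = [32 28 0; 28 38 -6; 0 -6 8]
y = z − H·x̄ = [-21, 12]
S = H·P̄·Hᵀ + R = [490 112; 112 93]
K = P̄·Hᵀ·S⁻¹ = [3340/16513 440/2359; 725/2359 -74/337; -410/16513 172/2359]
x' = x̄ + K·y = [-22/2359, 644/337, -10860/2359]
P' = (I − K·H)·P̄ = [4416/16513 -228/2359 1040/16513; -228/2359 792/337 -9182/2359; 1040/16513 -9182/2359 125648/16513]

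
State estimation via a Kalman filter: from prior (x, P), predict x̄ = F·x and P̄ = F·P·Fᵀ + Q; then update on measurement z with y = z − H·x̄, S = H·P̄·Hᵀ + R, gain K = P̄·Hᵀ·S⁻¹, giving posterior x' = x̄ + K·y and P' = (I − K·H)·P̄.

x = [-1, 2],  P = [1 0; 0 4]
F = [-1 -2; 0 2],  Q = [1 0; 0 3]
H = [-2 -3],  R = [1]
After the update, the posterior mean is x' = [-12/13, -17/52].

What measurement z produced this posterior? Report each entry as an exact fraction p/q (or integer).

x̄ = F·x = [-3, 4]
P̄ = F·P·Fᵀ + Q = [18 -16; -16 19]
S = H·P̄·Hᵀ + R = [52]
K = P̄·Hᵀ·S⁻¹ = [3/13; -25/52]
x' − x̄ = [27/13, -225/52] = K·y
y = (KᵀK)⁻¹·Kᵀ·(x' − x̄) = [9]
z = y + H·x̄ = [9] + [-6] = [3]

z = [3]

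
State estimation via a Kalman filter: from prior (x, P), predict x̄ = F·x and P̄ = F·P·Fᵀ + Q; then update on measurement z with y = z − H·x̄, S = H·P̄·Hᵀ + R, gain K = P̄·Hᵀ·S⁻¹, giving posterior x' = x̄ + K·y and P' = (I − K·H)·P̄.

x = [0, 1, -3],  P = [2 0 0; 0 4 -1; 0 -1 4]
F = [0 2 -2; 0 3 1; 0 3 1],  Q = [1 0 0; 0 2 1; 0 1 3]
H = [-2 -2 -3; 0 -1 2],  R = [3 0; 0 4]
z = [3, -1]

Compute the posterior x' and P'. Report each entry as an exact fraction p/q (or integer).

x̄ = F·x = [8, 0, 0]
P̄ = F·P·Fᵀ + Q = [41 20 20; 20 36 35; 20 35 37]
y = z − H·x̄ = [19, -1]
S = H·P̄·Hᵀ + R = [1464 -225; -225 48]
K = P̄·Hᵀ·S⁻¹ = [-1412/6549 -3890/6549; -922/6549 317/6549; -611/6549 819/2183]
x' = x̄ + K·y = [9818/2183, -5945/2183, -14066/6549]
P' = (I − K·H)·P̄ = [29775/2183 -14388/2183 -29362/6549; -14388/2183 8304/2183 13090/6549; -29362/6549 13090/6549 11459/6549]

x' = [9818/2183, -5945/2183, -14066/6549]
P' = [29775/2183 -14388/2183 -29362/6549; -14388/2183 8304/2183 13090/6549; -29362/6549 13090/6549 11459/6549]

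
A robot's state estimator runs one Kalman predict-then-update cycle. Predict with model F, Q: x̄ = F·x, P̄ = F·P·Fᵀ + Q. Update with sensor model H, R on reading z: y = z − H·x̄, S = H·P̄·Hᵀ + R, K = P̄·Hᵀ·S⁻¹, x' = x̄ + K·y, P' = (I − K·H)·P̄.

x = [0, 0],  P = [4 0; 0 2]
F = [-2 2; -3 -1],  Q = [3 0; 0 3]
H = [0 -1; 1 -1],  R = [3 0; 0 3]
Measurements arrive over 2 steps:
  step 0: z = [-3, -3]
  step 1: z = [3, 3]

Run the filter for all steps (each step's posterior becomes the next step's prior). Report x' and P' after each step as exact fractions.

step 0: x' = [9/71, 2679/923], P' = [345/71 177/71; 177/71 2490/923]
step 1: x' = [202767/104368, -14181/6523], P' = [421593/104368 13587/6523; 13587/6523 16506/6523]

step 0: x̄ = F·x = [0, 0]
step 0: P̄ = F·P·Fᵀ + Q = [27 20; 20 41]
step 0: y = z − H·x̄ = [-3, -3]
step 0: S = H·P̄·Hᵀ + R = [44 21; 21 31]
step 0: K = P̄·Hᵀ·S⁻¹ = [-59/71 56/71; -830/923 -63/923]
step 0: x' = x̄ + K·y = [9/71, 2679/923]
step 0: P' = (I − K·H)·P̄ = [345/71 177/71; 177/71 2490/923]
step 1: x̄ = F·x = [5124/923, -3030/923]
step 1: P̄ = F·P·Fᵀ + Q = [12261/923 12726/923; 12726/923 59430/923]
step 1: y = z − H·x̄ = [-261/923, -5385/923]
step 1: S = H·P̄·Hᵀ + R = [62199/923 46704/923; 46704/923 49008/923]
step 1: K = P̄·Hᵀ·S⁻¹ = [-4529/6523 68067/104368; -5502/6523 -973/6523]
step 1: x' = x̄ + K·y = [202767/104368, -14181/6523]
step 1: P' = (I − K·H)·P̄ = [421593/104368 13587/6523; 13587/6523 16506/6523]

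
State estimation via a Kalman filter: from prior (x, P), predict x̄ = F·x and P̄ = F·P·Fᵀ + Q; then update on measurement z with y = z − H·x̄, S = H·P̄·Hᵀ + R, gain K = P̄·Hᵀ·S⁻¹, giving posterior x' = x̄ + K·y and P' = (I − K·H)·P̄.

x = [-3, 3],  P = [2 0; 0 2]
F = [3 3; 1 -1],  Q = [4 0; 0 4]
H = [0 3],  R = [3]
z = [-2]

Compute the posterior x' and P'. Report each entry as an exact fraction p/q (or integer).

x̄ = F·x = [0, -6]
P̄ = F·P·Fᵀ + Q = [40 0; 0 8]
y = z − H·x̄ = [16]
S = H·P̄·Hᵀ + R = [75]
K = P̄·Hᵀ·S⁻¹ = [0; 8/25]
x' = x̄ + K·y = [0, -22/25]
P' = (I − K·H)·P̄ = [40 0; 0 8/25]

x' = [0, -22/25]
P' = [40 0; 0 8/25]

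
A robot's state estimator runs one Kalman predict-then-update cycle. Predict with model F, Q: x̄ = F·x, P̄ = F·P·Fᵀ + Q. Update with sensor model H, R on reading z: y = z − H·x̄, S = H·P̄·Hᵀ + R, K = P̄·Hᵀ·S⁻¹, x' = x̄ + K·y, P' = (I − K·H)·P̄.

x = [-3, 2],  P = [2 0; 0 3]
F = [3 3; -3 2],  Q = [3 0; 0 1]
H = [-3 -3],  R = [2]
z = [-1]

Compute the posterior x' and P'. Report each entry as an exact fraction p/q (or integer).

x' = [-6315/713, 212/23]
P' = [13488/713 -432/23; -432/23 434/23]

x̄ = F·x = [-3, 13]
P̄ = F·P·Fᵀ + Q = [48 0; 0 31]
y = z − H·x̄ = [29]
S = H·P̄·Hᵀ + R = [713]
K = P̄·Hᵀ·S⁻¹ = [-144/713; -3/23]
x' = x̄ + K·y = [-6315/713, 212/23]
P' = (I − K·H)·P̄ = [13488/713 -432/23; -432/23 434/23]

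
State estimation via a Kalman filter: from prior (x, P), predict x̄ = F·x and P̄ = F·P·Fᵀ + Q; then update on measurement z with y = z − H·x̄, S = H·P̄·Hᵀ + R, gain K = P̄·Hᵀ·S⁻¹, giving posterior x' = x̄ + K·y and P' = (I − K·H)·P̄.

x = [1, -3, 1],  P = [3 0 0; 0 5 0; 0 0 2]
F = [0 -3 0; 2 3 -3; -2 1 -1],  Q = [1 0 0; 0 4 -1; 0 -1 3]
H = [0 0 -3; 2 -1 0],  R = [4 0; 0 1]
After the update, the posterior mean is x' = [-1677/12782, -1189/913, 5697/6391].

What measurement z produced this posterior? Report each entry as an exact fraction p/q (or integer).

z = [-3, 1]

x̄ = F·x = [9, -10, -6]
P̄ = F·P·Fᵀ + Q = [46 -45 -15; -45 79 8; -15 8 22]
S = H·P̄·Hᵀ + R = [202 114; 114 444]
K = P̄·Hᵀ·S⁻¹ = [727/12782 5636/19173; 205/1826 -2243/5478; -2081/6391 -38/19173]
x' − x̄ = [-116715/12782, 7941/913, 44043/6391] = K·y
y = (KᵀK)⁻¹·Kᵀ·(x' − x̄) = [-21, -27]
z = y + H·x̄ = [-21, -27] + [18, 28] = [-3, 1]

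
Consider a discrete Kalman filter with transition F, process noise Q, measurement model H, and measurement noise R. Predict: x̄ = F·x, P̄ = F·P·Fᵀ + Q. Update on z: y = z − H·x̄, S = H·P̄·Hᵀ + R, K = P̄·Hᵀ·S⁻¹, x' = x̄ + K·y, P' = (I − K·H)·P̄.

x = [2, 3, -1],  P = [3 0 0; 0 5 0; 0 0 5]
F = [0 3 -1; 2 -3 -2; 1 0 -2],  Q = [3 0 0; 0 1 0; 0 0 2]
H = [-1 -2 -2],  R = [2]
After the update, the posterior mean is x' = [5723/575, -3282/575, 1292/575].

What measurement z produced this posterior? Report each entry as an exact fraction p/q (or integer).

x̄ = F·x = [10, -3, 4]
P̄ = F·P·Fᵀ + Q = [53 -35 10; -35 78 26; 10 26 25]
S = H·P̄·Hᵀ + R = [575]
K = P̄·Hᵀ·S⁻¹ = [-3/575; -173/575; -112/575]
x' − x̄ = [-27/575, -1557/575, -1008/575] = K·y
y = (KᵀK)⁻¹·Kᵀ·(x' − x̄) = [9]
z = y + H·x̄ = [9] + [-12] = [-3]

z = [-3]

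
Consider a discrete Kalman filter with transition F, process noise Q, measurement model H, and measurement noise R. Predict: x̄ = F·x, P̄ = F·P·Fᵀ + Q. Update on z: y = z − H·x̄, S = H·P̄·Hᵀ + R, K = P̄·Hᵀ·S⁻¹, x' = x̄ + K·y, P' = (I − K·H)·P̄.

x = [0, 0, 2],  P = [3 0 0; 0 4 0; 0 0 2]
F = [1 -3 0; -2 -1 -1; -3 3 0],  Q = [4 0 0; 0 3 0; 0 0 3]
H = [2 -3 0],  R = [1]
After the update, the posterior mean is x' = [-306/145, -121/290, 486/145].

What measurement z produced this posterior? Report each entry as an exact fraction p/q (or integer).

z = [-3]

x̄ = F·x = [0, -2, 0]
P̄ = F·P·Fᵀ + Q = [43 6 -45; 6 21 6; -45 6 66]
S = H·P̄·Hᵀ + R = [290]
K = P̄·Hᵀ·S⁻¹ = [34/145; -51/290; -54/145]
x' − x̄ = [-306/145, 459/290, 486/145] = K·y
y = (KᵀK)⁻¹·Kᵀ·(x' − x̄) = [-9]
z = y + H·x̄ = [-9] + [6] = [-3]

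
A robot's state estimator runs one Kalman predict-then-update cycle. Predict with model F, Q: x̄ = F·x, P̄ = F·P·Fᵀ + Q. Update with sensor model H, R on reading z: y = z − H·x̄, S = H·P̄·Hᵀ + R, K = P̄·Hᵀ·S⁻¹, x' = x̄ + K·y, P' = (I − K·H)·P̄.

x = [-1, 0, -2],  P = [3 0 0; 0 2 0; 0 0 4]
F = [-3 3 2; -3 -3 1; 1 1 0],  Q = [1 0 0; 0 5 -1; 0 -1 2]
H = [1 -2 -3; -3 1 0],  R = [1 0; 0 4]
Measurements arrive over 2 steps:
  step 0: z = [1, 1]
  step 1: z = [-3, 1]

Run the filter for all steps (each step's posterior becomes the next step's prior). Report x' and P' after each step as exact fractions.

step 0: x' = [-181/4614, 12505/13842, -13123/13842], P' = [4587/1538 33815/4614 -17567/4614; 33815/4614 291691/13842 -157039/13842; -17567/4614 -157039/13842 43310/6921]
step 1: x' = [166115861/488165566, 1097354373/488165566, -100306376/244082783], P' = [381341105/244082783 909965935/244082783 -468252851/244082783; 909965935/244082783 2916949181/244082783 -1598960609/244082783; -468252851/244082783 -1598960609/244082783 911668008/244082783]

step 0: x̄ = F·x = [-1, 1, -1]
step 0: P̄ = F·P·Fᵀ + Q = [62 17 -3; 17 54 -16; -3 -16 7]
step 0: y = z − H·x̄ = [1, -3]
step 0: S = H·P̄·Hᵀ + R = [100 -154; -154 514]
step 0: K = P̄·Hᵀ·S⁻¹ = [-584/2307 -1867/4614; -5410/6921 -3161/13842; 1517/13842 133/6921]
step 0: x' = x̄ + K·y = [-181/4614, 12505/13842, -13123/13842]
step 0: P' = (I − K·H)·P̄ = [4587/1538 33815/4614 -17567/4614; 33815/4614 291691/13842 -157039/13842; -17567/4614 -157039/13842 43310/6921]
step 1: x̄ = F·x = [6449/6921, -49009/13842, 5981/6921]
step 1: P̄ = F·P·Fᵀ + Q = [139511/6921 -567503/6921 165872/6921; -567503/6921 3118523/6921 -915587/6921; 165872/6921 -915587/6921 281774/6921]
step 1: y = z − H·x̄ = [-19426/2307, 101545/13842]
step 1: S = H·P̄·Hᵀ + R = [604914/769 -2129497/2307; -2129497/2307 7806824/6921]
step 1: K = P̄·Hᵀ·S⁻¹ = [-33832212/244082783 -58514345/244082783; -127050600/244082783 46762844/244082783; -5335657/244082783 -48550514/244082783]
step 1: x' = x̄ + K·y = [166115861/488165566, 1097354373/488165566, -100306376/244082783]
step 1: P' = (I − K·H)·P̄ = [381341105/244082783 909965935/244082783 -468252851/244082783; 909965935/244082783 2916949181/244082783 -1598960609/244082783; -468252851/244082783 -1598960609/244082783 911668008/244082783]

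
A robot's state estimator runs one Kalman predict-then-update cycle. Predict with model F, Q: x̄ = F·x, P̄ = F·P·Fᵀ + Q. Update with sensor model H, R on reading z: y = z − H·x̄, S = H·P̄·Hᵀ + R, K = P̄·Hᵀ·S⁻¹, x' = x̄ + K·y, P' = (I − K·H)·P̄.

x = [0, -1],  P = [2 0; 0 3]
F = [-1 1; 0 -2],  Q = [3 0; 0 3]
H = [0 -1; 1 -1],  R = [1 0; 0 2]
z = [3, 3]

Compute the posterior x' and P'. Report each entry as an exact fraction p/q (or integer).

x̄ = F·x = [-1, 2]
P̄ = F·P·Fᵀ + Q = [8 -6; -6 15]
y = z − H·x̄ = [5, 6]
S = H·P̄·Hᵀ + R = [16 21; 21 37]
K = P̄·Hᵀ·S⁻¹ = [-72/151 98/151; -114/151 -21/151]
x' = x̄ + K·y = [77/151, -394/151]
P' = (I − K·H)·P̄ = [268/151 72/151; 72/151 114/151]

x' = [77/151, -394/151]
P' = [268/151 72/151; 72/151 114/151]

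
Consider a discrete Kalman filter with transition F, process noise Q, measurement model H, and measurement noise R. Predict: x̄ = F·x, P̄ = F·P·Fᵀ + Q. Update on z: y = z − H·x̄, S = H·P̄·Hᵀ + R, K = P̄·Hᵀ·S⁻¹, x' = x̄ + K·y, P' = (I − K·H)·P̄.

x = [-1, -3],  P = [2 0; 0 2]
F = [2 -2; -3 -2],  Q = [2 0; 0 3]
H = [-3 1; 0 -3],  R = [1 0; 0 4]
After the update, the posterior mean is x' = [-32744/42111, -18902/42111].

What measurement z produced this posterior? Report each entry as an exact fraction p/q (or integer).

x̄ = F·x = [4, 9]
P̄ = F·P·Fᵀ + Q = [18 -4; -4 29]
S = H·P̄·Hᵀ + R = [216 -123; -123 265]
K = P̄·Hᵀ·S⁻¹ = [-13894/42111 -1514/14037; 164/42111 -4583/14037]
x' − x̄ = [-201188/42111, -397901/42111] = K·y
y = (KᵀK)⁻¹·Kᵀ·(x' − x̄) = [5, 29]
z = y + H·x̄ = [5, 29] + [-3, -27] = [2, 2]

z = [2, 2]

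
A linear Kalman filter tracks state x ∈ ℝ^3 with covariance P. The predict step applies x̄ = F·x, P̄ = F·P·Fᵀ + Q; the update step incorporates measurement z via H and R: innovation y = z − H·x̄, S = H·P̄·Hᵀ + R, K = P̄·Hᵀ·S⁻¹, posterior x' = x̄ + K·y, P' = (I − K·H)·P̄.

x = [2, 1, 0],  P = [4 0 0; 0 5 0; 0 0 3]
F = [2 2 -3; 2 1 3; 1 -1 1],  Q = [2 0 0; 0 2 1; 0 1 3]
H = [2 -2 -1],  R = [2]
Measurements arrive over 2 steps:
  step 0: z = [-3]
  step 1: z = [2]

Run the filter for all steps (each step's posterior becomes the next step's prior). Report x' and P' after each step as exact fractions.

step 0: x' = [2914/581, 3365/581, 119/83], P' = [17316/581 15864/581 374/83; 15864/581 15825/581 44/83; 374/83 44/83 678/83]
step 1: x' = [300113/15420, 171865/9252, -3337/15420], P' = [9106931/25700 5287367/15420 575961/25700; 5287367/15420 3078799/9252 317837/15420; 575961/25700 317837/15420 97891/25700]

step 0: x̄ = F·x = [6, 5, 1]
step 0: P̄ = F·P·Fᵀ + Q = [65 -1 -11; -1 50 13; -11 13 15]
step 0: y = z − H·x̄ = [-4]
step 0: S = H·P̄·Hᵀ + R = [581]
step 0: K = P̄·Hᵀ·S⁻¹ = [143/581; -115/581; -9/83]
step 0: x' = x̄ + K·y = [2914/581, 3365/581, 119/83]
step 0: P' = (I − K·H)·P̄ = [17316/581 15864/581 374/83; 15864/581 15825/581 44/83; 374/83 44/83 678/83]
step 1: x̄ = F·x = [1437/83, 11692/581, 382/581]
step 1: P̄ = F·P·Fᵀ + Q = [38320/83 22044/83 -1762/83; 22044/83 225685/581 30236/581; -1762/83 30236/581 12522/581]
step 1: y = z − H·x̄ = [4810/581]
step 1: S = H·P̄·Hᵀ + R = [925200/581]
step 1: K = P̄·Hᵀ·S⁻¹ = [40033/154200; -17299/92520; -16277/154200]
step 1: x' = x̄ + K·y = [300113/15420, 171865/9252, -3337/15420]
step 1: P' = (I − K·H)·P̄ = [9106931/25700 5287367/15420 575961/25700; 5287367/15420 3078799/9252 317837/15420; 575961/25700 317837/15420 97891/25700]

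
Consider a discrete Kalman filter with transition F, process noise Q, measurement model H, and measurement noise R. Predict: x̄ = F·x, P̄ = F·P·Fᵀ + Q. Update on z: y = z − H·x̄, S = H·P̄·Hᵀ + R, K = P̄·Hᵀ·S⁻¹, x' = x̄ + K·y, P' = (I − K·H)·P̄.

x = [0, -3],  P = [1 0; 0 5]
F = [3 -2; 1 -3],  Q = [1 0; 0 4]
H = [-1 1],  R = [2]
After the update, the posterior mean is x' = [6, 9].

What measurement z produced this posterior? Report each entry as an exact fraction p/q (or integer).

x̄ = F·x = [6, 9]
P̄ = F·P·Fᵀ + Q = [30 33; 33 50]
S = H·P̄·Hᵀ + R = [16]
K = P̄·Hᵀ·S⁻¹ = [3/16; 17/16]
x' − x̄ = [0, 0] = K·y
y = (KᵀK)⁻¹·Kᵀ·(x' − x̄) = [0]
z = y + H·x̄ = [0] + [3] = [3]

z = [3]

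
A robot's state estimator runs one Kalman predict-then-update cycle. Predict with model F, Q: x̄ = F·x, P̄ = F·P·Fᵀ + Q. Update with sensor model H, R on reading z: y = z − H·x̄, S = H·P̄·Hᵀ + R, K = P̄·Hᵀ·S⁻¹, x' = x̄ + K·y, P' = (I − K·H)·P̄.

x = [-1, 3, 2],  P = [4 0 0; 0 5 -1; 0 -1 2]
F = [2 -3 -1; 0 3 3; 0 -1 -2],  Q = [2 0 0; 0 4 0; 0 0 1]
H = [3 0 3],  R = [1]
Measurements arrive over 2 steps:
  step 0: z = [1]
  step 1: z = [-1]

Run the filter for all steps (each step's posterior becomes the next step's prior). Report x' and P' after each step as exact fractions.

step 0: x' = [2099/838, 2139/838, -920/419], P' = [4073/838 3741/838 -2001/419; 3741/838 11821/838 -1899/419; -2001/419 -1899/419 2012/419]
step 1: x' = [-1078211/635702, 1453485/635702, 867031/635702], P' = [2146861/635702 -1686939/635702 -2095781/635702; -1686939/635702 5295413/635702 1637001/635702; -2095781/635702 1637001/635702 1057644/317851]

step 0: x̄ = F·x = [-13, 15, -7]
step 0: P̄ = F·P·Fᵀ + Q = [59 -39 12; -39 49 -18; 12 -18 10]
step 0: y = z − H·x̄ = [61]
step 0: S = H·P̄·Hᵀ + R = [838]
step 0: K = P̄·Hᵀ·S⁻¹ = [213/838; -171/838; 33/419]
step 0: x' = x̄ + K·y = [2099/838, 2139/838, -920/419]
step 0: P' = (I − K·H)·P̄ = [4073/838 3741/838 -2001/419; 3741/838 11821/838 -1899/419; -2001/419 -1899/419 2012/419]
step 1: x̄ = F·x = [-379/838, 897/838, 1541/838]
step 1: P̄ = F·P·Fᵀ + Q = [76709/838 -74451/838 25451/838; -74451/838 77593/838 -25425/838; 25451/838 -25425/838 13563/838]
step 1: y = z − H·x̄ = [-2162/419]
step 1: S = H·P̄·Hᵀ + R = [635702/419]
step 1: K = P̄·Hᵀ·S⁻¹ = [76620/317851; -74907/317851; 58521/635702]
step 1: x' = x̄ + K·y = [-1078211/635702, 1453485/635702, 867031/635702]
step 1: P' = (I − K·H)·P̄ = [2146861/635702 -1686939/635702 -2095781/635702; -1686939/635702 5295413/635702 1637001/635702; -2095781/635702 1637001/635702 1057644/317851]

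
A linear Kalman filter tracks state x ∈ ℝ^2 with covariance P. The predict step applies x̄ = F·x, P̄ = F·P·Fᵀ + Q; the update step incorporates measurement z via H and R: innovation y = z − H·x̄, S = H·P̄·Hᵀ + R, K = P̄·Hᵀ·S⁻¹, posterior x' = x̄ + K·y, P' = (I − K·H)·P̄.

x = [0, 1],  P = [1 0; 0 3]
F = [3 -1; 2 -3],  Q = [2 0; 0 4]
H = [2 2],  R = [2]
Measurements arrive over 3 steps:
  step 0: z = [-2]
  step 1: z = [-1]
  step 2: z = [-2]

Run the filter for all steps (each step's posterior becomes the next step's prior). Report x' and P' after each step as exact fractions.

step 0: x' = [5/53, -59/53], P' = [544/159 -515/159; -515/159 565/159]
step 1: x' = [-87849/88547, 44438/88547], P' = [159555/88547 -140062/88547; -140062/88547 164763/88547]
step 2: x' = [-22096435/25606237, -4038252/25606237], P' = [46154954/25606237 -40544429/25606237; -40544429/25606237 47692749/25606237]

step 0: x̄ = F·x = [-1, -3]
step 0: P̄ = F·P·Fᵀ + Q = [14 15; 15 35]
step 0: y = z − H·x̄ = [6]
step 0: S = H·P̄·Hᵀ + R = [318]
step 0: K = P̄·Hᵀ·S⁻¹ = [29/159; 50/159]
step 0: x' = x̄ + K·y = [5/53, -59/53]
step 0: P' = (I − K·H)·P̄ = [544/159 -515/159; -515/159 565/159]
step 1: x̄ = F·x = [74/53, 187/53]
step 1: P̄ = F·P·Fᵀ + Q = [8869/159 10624/159; 10624/159 14077/159]
step 1: y = z − H·x̄ = [-575/53]
step 1: S = H·P̄·Hᵀ + R = [177094/159]
step 1: K = P̄·Hᵀ·S⁻¹ = [19493/88547; 24701/88547]
step 1: x' = x̄ + K·y = [-87849/88547, 44438/88547]
step 1: P' = (I − K·H)·P̄ = [159555/88547 -140062/88547; -140062/88547 164763/88547]
step 2: x̄ = F·x = [-307985/88547, -309012/88547]
step 2: P̄ = F·P·Fᵀ + Q = [2618224/88547 2992301/88547; 2992301/88547 4156019/88547]
step 2: y = z − H·x̄ = [1056900/88547]
step 2: S = H·P̄·Hᵀ + R = [51212474/88547]
step 2: K = P̄·Hᵀ·S⁻¹ = [5610525/25606237; 7148320/25606237]
step 2: x' = x̄ + K·y = [-22096435/25606237, -4038252/25606237]
step 2: P' = (I − K·H)·P̄ = [46154954/25606237 -40544429/25606237; -40544429/25606237 47692749/25606237]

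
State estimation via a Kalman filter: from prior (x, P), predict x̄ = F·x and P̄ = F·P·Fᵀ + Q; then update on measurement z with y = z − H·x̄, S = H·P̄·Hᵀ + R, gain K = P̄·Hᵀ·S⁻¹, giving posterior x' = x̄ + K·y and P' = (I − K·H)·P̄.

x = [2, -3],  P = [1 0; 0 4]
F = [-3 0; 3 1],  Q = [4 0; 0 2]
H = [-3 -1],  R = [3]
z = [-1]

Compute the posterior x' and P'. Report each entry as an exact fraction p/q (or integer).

x' = [-2/27, 17/27]
P' = [17/9 -41/9; -41/9 119/9]

x̄ = F·x = [-6, 3]
P̄ = F·P·Fᵀ + Q = [13 -9; -9 15]
y = z − H·x̄ = [-16]
S = H·P̄·Hᵀ + R = [81]
K = P̄·Hᵀ·S⁻¹ = [-10/27; 4/27]
x' = x̄ + K·y = [-2/27, 17/27]
P' = (I − K·H)·P̄ = [17/9 -41/9; -41/9 119/9]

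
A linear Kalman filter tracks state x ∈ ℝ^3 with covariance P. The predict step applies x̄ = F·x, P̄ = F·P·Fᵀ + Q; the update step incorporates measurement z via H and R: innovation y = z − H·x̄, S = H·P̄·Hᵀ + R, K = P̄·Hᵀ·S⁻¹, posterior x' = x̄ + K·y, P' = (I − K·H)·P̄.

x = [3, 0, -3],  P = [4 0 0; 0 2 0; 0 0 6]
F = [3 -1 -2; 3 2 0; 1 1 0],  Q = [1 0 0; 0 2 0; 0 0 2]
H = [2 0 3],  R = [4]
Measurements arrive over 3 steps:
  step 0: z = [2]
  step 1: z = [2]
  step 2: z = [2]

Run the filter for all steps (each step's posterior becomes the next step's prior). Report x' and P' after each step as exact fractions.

step 0: x̄ = F·x = [15, 9, 3]
step 0: P̄ = F·P·Fᵀ + Q = [63 32 10; 32 46 16; 10 16 8]
step 0: y = z − H·x̄ = [-37]
step 0: S = H·P̄·Hᵀ + R = [448]
step 0: K = P̄·Hᵀ·S⁻¹ = [39/112; 1/4; 11/112]
step 0: x' = x̄ + K·y = [237/112, -1/4, -71/112]
step 0: P' = (I − K·H)·P̄ = [243/28 -7 -149/28; -7 18 5; -149/28 5 103/28]
step 1: x̄ = F·x = [881/112, 655/112, 209/112]
step 1: P̄ = F·P·Fᵀ + Q = [6655/28 925/28 -149/28; 925/28 1907/28 757/28; -149/28 757/28 411/28]
step 1: y = z − H·x̄ = [-2165/112]
step 1: S = H·P̄·Hᵀ + R = [28643/28]
step 1: K = P̄·Hᵀ·S⁻¹ = [12863/28643; 4121/28643; 935/28643]
step 1: x' = x̄ + K·y = [-46677/57286, 87850/28643, 35376/28643]
step 1: P' = (I − K·H)·P̄ = [898657/28643 -946916/28643 -581954/28643; -946916/28643 1344270/28643 636772/28643; -581954/28643 636772/28643 389216/28643]
step 2: x̄ = F·x = [-457235/57286, 211369/57286, 129023/57286]
step 2: P̄ = F·P·Fᵀ + Q = [26229722/28643 3503261/28643 -651767/28643; 3503261/28643 2159287/28643 649931/28643; -651767/28643 649931/28643 406381/28643]
step 2: y = z − H·x̄ = [641973/57286]
step 2: S = H·P̄·Hᵀ + R = [100869685/28643]
step 2: K = P̄·Hᵀ·S⁻¹ = [50504143/100869685; 1791263/20173937; -84391/100869685]
step 2: x' = x̄ + K·y = [-8245894/3478265, 3258958/695653, 7801348/3478265]
step 2: P' = (I − K·H)·P̄ = [3320718347/100869685 -690976364/20173937 -2146473374/100869685; -690976364/20173937 960730518/20173937 463039260/20173937; -2146473374/100869685 463039260/20173937 1430869728/100869685]

step 0: x' = [237/112, -1/4, -71/112], P' = [243/28 -7 -149/28; -7 18 5; -149/28 5 103/28]
step 1: x' = [-46677/57286, 87850/28643, 35376/28643], P' = [898657/28643 -946916/28643 -581954/28643; -946916/28643 1344270/28643 636772/28643; -581954/28643 636772/28643 389216/28643]
step 2: x' = [-8245894/3478265, 3258958/695653, 7801348/3478265], P' = [3320718347/100869685 -690976364/20173937 -2146473374/100869685; -690976364/20173937 960730518/20173937 463039260/20173937; -2146473374/100869685 463039260/20173937 1430869728/100869685]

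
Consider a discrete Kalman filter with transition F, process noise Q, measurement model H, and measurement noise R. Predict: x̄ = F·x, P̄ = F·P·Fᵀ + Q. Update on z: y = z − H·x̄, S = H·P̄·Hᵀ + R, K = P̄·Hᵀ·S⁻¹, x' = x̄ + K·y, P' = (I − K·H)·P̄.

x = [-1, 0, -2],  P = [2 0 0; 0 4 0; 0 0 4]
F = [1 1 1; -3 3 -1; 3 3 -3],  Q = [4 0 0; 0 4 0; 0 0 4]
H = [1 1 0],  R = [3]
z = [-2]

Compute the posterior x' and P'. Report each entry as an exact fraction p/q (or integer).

x' = [-313/83, 159/83, 105/83]
P' = [906/83 -858/83 -78/83; -858/83 1050/83 186/83; -78/83 186/83 6506/83]

x̄ = F·x = [-3, 5, 3]
P̄ = F·P·Fᵀ + Q = [14 2 6; 2 62 30; 6 30 94]
y = z − H·x̄ = [-4]
S = H·P̄·Hᵀ + R = [83]
K = P̄·Hᵀ·S⁻¹ = [16/83; 64/83; 36/83]
x' = x̄ + K·y = [-313/83, 159/83, 105/83]
P' = (I − K·H)·P̄ = [906/83 -858/83 -78/83; -858/83 1050/83 186/83; -78/83 186/83 6506/83]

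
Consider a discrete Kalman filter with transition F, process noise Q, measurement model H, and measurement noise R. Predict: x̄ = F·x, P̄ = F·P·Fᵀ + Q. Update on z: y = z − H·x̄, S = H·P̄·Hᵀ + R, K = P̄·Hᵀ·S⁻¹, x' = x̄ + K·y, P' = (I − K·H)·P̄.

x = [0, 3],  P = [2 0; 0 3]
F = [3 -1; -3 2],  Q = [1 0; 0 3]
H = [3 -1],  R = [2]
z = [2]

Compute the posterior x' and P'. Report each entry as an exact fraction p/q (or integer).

x' = [399/377, 477/377]
P' = [194/377 402/377; 402/377 1416/377]

x̄ = F·x = [-3, 6]
P̄ = F·P·Fᵀ + Q = [22 -24; -24 33]
y = z − H·x̄ = [17]
S = H·P̄·Hᵀ + R = [377]
K = P̄·Hᵀ·S⁻¹ = [90/377; -105/377]
x' = x̄ + K·y = [399/377, 477/377]
P' = (I − K·H)·P̄ = [194/377 402/377; 402/377 1416/377]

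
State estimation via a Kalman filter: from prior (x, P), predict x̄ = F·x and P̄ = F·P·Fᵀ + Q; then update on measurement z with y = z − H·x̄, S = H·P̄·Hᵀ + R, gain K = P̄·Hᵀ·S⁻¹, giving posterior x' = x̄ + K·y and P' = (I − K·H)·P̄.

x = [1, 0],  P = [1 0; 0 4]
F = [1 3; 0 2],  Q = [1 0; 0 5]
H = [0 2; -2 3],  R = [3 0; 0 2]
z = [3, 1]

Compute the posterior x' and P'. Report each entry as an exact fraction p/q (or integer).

x' = [2267/1295, 381/259]
P' = [2666/1295 276/259; 276/259 186/259]

x̄ = F·x = [1, 0]
P̄ = F·P·Fᵀ + Q = [38 24; 24 21]
y = z − H·x̄ = [3, 3]
S = H·P̄·Hᵀ + R = [87 30; 30 55]
K = P̄·Hᵀ·S⁻¹ = [184/259 -596/1295; 124/259 3/259]
x' = x̄ + K·y = [2267/1295, 381/259]
P' = (I − K·H)·P̄ = [2666/1295 276/259; 276/259 186/259]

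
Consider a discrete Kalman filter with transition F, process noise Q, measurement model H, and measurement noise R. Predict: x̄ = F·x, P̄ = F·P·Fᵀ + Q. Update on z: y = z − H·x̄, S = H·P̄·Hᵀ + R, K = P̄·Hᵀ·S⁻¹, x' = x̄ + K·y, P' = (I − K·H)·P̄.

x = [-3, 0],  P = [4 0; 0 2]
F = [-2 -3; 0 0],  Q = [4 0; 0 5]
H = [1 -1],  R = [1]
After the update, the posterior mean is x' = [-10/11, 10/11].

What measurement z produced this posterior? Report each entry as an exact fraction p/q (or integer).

z = [-2]

x̄ = F·x = [6, 0]
P̄ = F·P·Fᵀ + Q = [38 0; 0 5]
S = H·P̄·Hᵀ + R = [44]
K = P̄·Hᵀ·S⁻¹ = [19/22; -5/44]
x' − x̄ = [-76/11, 10/11] = K·y
y = (KᵀK)⁻¹·Kᵀ·(x' − x̄) = [-8]
z = y + H·x̄ = [-8] + [6] = [-2]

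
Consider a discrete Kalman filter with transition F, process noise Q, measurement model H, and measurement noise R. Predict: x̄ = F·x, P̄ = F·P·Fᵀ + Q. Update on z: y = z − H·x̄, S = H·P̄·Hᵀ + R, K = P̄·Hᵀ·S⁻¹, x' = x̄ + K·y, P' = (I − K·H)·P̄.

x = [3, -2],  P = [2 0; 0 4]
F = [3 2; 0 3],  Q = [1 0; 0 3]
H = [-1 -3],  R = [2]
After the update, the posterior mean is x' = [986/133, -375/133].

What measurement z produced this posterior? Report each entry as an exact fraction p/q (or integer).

x̄ = F·x = [5, -6]
P̄ = F·P·Fᵀ + Q = [35 24; 24 39]
S = H·P̄·Hᵀ + R = [532]
K = P̄·Hᵀ·S⁻¹ = [-107/532; -141/532]
x' − x̄ = [321/133, 423/133] = K·y
y = (KᵀK)⁻¹·Kᵀ·(x' − x̄) = [-12]
z = y + H·x̄ = [-12] + [13] = [1]

z = [1]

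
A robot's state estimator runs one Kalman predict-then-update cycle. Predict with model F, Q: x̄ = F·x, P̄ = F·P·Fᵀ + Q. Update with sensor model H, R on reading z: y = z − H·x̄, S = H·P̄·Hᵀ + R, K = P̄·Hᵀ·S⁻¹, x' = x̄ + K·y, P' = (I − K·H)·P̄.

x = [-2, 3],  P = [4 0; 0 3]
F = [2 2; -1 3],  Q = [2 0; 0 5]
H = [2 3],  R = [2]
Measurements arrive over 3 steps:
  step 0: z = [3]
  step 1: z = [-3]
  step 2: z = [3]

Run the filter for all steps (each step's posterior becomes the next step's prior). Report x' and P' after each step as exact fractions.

step 0: x' = [-964/283, 937/283], P' = [4440/283 -2930/283; -2930/283 1996/283]
step 1: x' = [804702/281149, -809573/281149], P' = [1419082/281149 -959476/281149; -959476/281149 710950/281149]
step 2: x' = [-169869866/112086451, 218290899/112086451], P' = [491359606/112086451 -330518316/112086451; -330518316/112086451 247092186/112086451]

step 0: x̄ = F·x = [2, 11]
step 0: P̄ = F·P·Fᵀ + Q = [30 10; 10 36]
step 0: y = z − H·x̄ = [-34]
step 0: S = H·P̄·Hᵀ + R = [566]
step 0: K = P̄·Hᵀ·S⁻¹ = [45/283; 64/283]
step 0: x' = x̄ + K·y = [-964/283, 937/283]
step 0: P' = (I − K·H)·P̄ = [4440/283 -2930/283; -2930/283 1996/283]
step 1: x̄ = F·x = [-54/283, 3775/283]
step 1: P̄ = F·P·Fᵀ + Q = [2870/283 -8624/283; -8624/283 41399/283]
step 1: y = z − H·x̄ = [-12066/283]
step 1: S = H·P̄·Hᵀ + R = [281149/283]
step 1: K = P̄·Hᵀ·S⁻¹ = [-20132/281149; 106949/281149]
step 1: x' = x̄ + K·y = [804702/281149, -809573/281149]
step 1: P' = (I − K·H)·P̄ = [1419082/281149 -959476/281149; -959476/281149 710950/281149]
step 2: x̄ = F·x = [-9742/281149, -3233421/281149]
step 2: P̄ = F·P·Fᵀ + Q = [1406618/281149 -2410368/281149; -2410368/281149 14980233/281149]
step 2: y = z − H·x̄ = [10563194/281149]
step 2: S = H·P̄·Hᵀ + R = [112086451/281149]
step 2: K = P̄·Hᵀ·S⁻¹ = [-4417868/112086451; 40119963/112086451]
step 2: x' = x̄ + K·y = [-169869866/112086451, 218290899/112086451]
step 2: P' = (I − K·H)·P̄ = [491359606/112086451 -330518316/112086451; -330518316/112086451 247092186/112086451]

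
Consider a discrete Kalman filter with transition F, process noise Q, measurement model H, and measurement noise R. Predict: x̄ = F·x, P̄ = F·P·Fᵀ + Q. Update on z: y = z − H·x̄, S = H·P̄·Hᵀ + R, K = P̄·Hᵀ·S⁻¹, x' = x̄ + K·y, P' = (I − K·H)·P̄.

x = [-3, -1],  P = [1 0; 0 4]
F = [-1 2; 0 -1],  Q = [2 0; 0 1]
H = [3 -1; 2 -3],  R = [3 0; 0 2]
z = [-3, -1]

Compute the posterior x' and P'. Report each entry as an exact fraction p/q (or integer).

x̄ = F·x = [1, 1]
P̄ = F·P·Fᵀ + Q = [19 -8; -8 5]
y = z − H·x̄ = [-5, 0]
S = H·P̄·Hᵀ + R = [227 217; 217 219]
K = P̄·Hᵀ·S⁻¹ = [781/2624 -31/2624; 47/328 -93/328]
x' = x̄ + K·y = [-1281/2624, 93/328]
P' = (I − K·H)·P̄ = [1013/2624 87/328; 87/328 15/41]

x' = [-1281/2624, 93/328]
P' = [1013/2624 87/328; 87/328 15/41]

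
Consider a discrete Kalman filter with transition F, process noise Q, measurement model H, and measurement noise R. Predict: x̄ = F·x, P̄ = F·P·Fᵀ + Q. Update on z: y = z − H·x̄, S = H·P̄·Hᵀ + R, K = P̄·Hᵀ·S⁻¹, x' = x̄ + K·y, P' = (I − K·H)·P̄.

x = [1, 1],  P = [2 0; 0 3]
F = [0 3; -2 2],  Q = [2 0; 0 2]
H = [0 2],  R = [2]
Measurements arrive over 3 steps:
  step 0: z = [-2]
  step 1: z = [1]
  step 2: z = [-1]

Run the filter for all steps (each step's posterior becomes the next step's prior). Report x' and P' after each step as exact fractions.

step 0: x̄ = F·x = [3, 0]
step 0: P̄ = F·P·Fᵀ + Q = [29 18; 18 22]
step 0: y = z − H·x̄ = [-2]
step 0: S = H·P̄·Hᵀ + R = [90]
step 0: K = P̄·Hᵀ·S⁻¹ = [2/5; 22/45]
step 0: x' = x̄ + K·y = [11/5, -44/45]
step 0: P' = (I − K·H)·P̄ = [73/5 2/5; 2/5 22/45]
step 1: x̄ = F·x = [-44/15, -286/45]
step 1: P̄ = F·P·Fᵀ + Q = [32/5 8/15; 8/15 2662/45]
step 1: y = z − H·x̄ = [617/45]
step 1: S = H·P̄·Hᵀ + R = [10738/45]
step 1: K = P̄·Hᵀ·S⁻¹ = [24/5369; 2662/5369]
step 1: x' = x̄ + K·y = [-15420/5369, 2376/5369]
step 1: P' = (I − K·H)·P̄ = [34336/5369 24/5369; 24/5369 2662/5369]
step 2: x̄ = F·x = [7128/5369, 35592/5369]
step 2: P̄ = F·P·Fᵀ + Q = [34696/5369 15828/5369; 15828/5369 158538/5369]
step 2: y = z − H·x̄ = [-76553/5369]
step 2: S = H·P̄·Hᵀ + R = [644890/5369]
step 2: K = P̄·Hᵀ·S⁻¹ = [15828/322445; 158538/322445]
step 2: x' = x̄ + K·y = [202404/322445, -122946/322445]
step 2: P' = (I − K·H)·P̄ = [1990408/322445 15828/322445; 15828/322445 158538/322445]

step 0: x' = [11/5, -44/45], P' = [73/5 2/5; 2/5 22/45]
step 1: x' = [-15420/5369, 2376/5369], P' = [34336/5369 24/5369; 24/5369 2662/5369]
step 2: x' = [202404/322445, -122946/322445], P' = [1990408/322445 15828/322445; 15828/322445 158538/322445]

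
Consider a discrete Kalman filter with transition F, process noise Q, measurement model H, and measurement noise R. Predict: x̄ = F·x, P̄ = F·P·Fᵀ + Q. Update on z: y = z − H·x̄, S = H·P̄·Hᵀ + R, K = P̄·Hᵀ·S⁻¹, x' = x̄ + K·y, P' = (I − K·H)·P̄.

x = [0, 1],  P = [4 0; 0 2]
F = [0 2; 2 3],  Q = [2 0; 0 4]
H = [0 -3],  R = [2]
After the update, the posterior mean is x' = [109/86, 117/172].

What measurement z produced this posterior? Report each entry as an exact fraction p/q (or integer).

x̄ = F·x = [2, 3]
P̄ = F·P·Fᵀ + Q = [10 12; 12 38]
S = H·P̄·Hᵀ + R = [344]
K = P̄·Hᵀ·S⁻¹ = [-9/86; -57/172]
x' − x̄ = [-63/86, -399/172] = K·y
y = (KᵀK)⁻¹·Kᵀ·(x' − x̄) = [7]
z = y + H·x̄ = [7] + [-9] = [-2]

z = [-2]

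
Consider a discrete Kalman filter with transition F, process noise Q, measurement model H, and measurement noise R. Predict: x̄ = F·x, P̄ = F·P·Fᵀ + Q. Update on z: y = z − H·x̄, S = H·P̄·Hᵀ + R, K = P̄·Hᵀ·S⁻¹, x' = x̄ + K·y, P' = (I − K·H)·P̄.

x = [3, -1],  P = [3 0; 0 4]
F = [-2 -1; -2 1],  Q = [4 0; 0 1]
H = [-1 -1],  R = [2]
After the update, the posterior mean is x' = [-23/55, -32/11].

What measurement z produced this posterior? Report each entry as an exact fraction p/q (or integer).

x̄ = F·x = [-5, -7]
P̄ = F·P·Fᵀ + Q = [20 8; 8 17]
S = H·P̄·Hᵀ + R = [55]
K = P̄·Hᵀ·S⁻¹ = [-28/55; -5/11]
x' − x̄ = [252/55, 45/11] = K·y
y = (KᵀK)⁻¹·Kᵀ·(x' − x̄) = [-9]
z = y + H·x̄ = [-9] + [12] = [3]

z = [3]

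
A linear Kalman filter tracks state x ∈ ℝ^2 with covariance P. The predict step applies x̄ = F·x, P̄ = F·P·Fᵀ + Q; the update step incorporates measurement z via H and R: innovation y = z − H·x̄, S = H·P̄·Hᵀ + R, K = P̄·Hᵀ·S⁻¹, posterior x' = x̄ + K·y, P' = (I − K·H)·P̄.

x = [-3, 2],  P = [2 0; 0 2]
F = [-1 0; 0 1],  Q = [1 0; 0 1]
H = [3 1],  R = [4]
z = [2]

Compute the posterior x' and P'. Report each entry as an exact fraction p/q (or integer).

x' = [21/34, 41/34]
P' = [21/34 -27/34; -27/34 93/34]

x̄ = F·x = [3, 2]
P̄ = F·P·Fᵀ + Q = [3 0; 0 3]
y = z − H·x̄ = [-9]
S = H·P̄·Hᵀ + R = [34]
K = P̄·Hᵀ·S⁻¹ = [9/34; 3/34]
x' = x̄ + K·y = [21/34, 41/34]
P' = (I − K·H)·P̄ = [21/34 -27/34; -27/34 93/34]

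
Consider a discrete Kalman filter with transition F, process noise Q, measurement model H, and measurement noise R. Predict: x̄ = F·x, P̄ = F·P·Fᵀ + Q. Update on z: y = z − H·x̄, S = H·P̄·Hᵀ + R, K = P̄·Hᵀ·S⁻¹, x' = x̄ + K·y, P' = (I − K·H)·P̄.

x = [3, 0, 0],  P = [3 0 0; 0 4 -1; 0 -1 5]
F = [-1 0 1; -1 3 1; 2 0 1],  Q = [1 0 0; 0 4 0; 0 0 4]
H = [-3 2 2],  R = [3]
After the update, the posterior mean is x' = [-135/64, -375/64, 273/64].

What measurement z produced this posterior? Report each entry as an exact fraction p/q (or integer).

x̄ = F·x = [-3, -3, 6]
P̄ = F·P·Fᵀ + Q = [9 5 -1; 5 42 -4; -1 -4 21]
S = H·P̄·Hᵀ + R = [256]
K = P̄·Hᵀ·S⁻¹ = [-19/256; 61/256; 37/256]
x' − x̄ = [57/64, -183/64, -111/64] = K·y
y = (KᵀK)⁻¹·Kᵀ·(x' − x̄) = [-12]
z = y + H·x̄ = [-12] + [15] = [3]

z = [3]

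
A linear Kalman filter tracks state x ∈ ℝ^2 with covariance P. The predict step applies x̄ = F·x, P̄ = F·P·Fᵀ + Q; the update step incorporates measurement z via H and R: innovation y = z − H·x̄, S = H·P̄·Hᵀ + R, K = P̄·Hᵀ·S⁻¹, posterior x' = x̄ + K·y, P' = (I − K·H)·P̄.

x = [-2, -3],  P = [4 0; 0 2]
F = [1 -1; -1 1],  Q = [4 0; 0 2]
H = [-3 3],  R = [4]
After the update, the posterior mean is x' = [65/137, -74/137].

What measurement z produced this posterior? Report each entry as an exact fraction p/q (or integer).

x̄ = F·x = [1, -1]
P̄ = F·P·Fᵀ + Q = [10 -6; -6 8]
S = H·P̄·Hᵀ + R = [274]
K = P̄·Hᵀ·S⁻¹ = [-24/137; 21/137]
x' − x̄ = [-72/137, 63/137] = K·y
y = (KᵀK)⁻¹·Kᵀ·(x' − x̄) = [3]
z = y + H·x̄ = [3] + [-6] = [-3]

z = [-3]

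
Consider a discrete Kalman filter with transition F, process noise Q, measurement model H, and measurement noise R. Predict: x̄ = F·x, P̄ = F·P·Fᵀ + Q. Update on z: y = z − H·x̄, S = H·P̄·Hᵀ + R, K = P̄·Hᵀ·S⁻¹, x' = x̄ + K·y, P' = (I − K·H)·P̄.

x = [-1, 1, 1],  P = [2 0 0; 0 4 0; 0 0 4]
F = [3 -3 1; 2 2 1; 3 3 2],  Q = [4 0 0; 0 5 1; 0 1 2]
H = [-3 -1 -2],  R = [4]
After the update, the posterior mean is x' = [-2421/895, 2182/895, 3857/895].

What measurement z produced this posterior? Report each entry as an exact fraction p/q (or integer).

z = [-3]

x̄ = F·x = [-5, 1, 2]
P̄ = F·P·Fᵀ + Q = [62 -8 -10; -8 33 45; -10 45 72]
S = H·P̄·Hᵀ + R = [895]
K = P̄·Hᵀ·S⁻¹ = [-158/895; -99/895; -159/895]
x' − x̄ = [2054/895, 1287/895, 2067/895] = K·y
y = (KᵀK)⁻¹·Kᵀ·(x' − x̄) = [-13]
z = y + H·x̄ = [-13] + [10] = [-3]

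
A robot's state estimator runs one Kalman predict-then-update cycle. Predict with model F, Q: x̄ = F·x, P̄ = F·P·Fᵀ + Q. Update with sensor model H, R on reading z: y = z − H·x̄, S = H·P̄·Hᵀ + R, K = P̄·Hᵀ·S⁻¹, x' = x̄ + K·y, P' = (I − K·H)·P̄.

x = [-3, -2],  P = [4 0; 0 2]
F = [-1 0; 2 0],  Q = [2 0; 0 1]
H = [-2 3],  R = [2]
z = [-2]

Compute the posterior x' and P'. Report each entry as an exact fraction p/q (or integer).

x' = [3/25, -16/25]
P' = [354/275 212/275; 212/275 186/275]

x̄ = F·x = [3, -6]
P̄ = F·P·Fᵀ + Q = [6 -8; -8 17]
y = z − H·x̄ = [22]
S = H·P̄·Hᵀ + R = [275]
K = P̄·Hᵀ·S⁻¹ = [-36/275; 67/275]
x' = x̄ + K·y = [3/25, -16/25]
P' = (I − K·H)·P̄ = [354/275 212/275; 212/275 186/275]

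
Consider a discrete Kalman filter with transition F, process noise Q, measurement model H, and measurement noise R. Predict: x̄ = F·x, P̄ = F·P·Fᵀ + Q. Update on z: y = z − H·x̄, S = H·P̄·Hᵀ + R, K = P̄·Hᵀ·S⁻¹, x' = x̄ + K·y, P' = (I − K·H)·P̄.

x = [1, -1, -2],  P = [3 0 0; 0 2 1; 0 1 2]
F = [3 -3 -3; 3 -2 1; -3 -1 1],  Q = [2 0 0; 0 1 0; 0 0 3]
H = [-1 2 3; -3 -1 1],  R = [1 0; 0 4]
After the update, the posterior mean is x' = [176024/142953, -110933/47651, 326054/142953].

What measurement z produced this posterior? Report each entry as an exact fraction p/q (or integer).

z = [1, 1]

x̄ = F·x = [12, 3, -4]
P̄ = F·P·Fᵀ + Q = [83 36 -27; 36 34 -24; -27 -24 32]
S = H·P̄·Hᵀ + R = [238 391; 391 1243]
K = P̄·Hᵀ·S⁻¹ = [7636/142953 -2252/8409; 5062/47651 -468/2803; 39658/142953 193/8409]
x' − x̄ = [-1539412/142953, -253886/47651, 897866/142953] = K·y
y = (KᵀK)⁻¹·Kᵀ·(x' − x̄) = [19, 44]
z = y + H·x̄ = [19, 44] + [-18, -43] = [1, 1]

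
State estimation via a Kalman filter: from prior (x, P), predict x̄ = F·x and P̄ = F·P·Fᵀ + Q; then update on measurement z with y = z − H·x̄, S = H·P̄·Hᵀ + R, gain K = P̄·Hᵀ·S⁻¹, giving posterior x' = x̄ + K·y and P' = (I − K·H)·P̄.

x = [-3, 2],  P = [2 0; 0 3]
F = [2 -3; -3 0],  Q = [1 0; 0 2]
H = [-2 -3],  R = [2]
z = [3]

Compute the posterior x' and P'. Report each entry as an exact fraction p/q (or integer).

x̄ = F·x = [-12, 9]
P̄ = F·P·Fᵀ + Q = [36 -12; -12 20]
y = z − H·x̄ = [6]
S = H·P̄·Hᵀ + R = [182]
K = P̄·Hᵀ·S⁻¹ = [-18/91; -18/91]
x' = x̄ + K·y = [-1200/91, 711/91]
P' = (I − K·H)·P̄ = [2628/91 -1740/91; -1740/91 1172/91]

x' = [-1200/91, 711/91]
P' = [2628/91 -1740/91; -1740/91 1172/91]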